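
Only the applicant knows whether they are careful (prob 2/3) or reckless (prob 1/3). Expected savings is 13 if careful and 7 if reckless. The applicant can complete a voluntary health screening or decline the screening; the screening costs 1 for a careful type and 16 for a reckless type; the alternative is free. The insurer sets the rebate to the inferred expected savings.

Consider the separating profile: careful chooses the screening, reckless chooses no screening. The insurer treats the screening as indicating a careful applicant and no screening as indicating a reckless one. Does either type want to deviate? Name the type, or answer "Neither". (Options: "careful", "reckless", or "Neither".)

Neither

The screening pays 13; no screening pays 7.
careful: assigned the screening, nets 13 − 1 = 12; deviating to no screening nets 7.
reckless: assigned no screening, nets 7; deviating to the screening nets 13 − 16 = -3.
Both types strictly prefer their assigned action; no profitable deviation.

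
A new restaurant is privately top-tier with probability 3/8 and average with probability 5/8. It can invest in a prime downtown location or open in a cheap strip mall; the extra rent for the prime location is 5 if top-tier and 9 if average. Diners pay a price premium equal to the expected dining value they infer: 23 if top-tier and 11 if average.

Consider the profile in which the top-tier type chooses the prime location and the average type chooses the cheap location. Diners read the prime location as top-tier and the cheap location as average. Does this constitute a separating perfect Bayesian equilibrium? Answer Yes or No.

No

Under these beliefs, the prime location earns price premium 23 and the cheap location earns price premium 11.
top-tier: the prime location nets 23 − 5 = 18; the cheap location nets 11. top-tier prefers the prime location.
average: the prime location nets 23 − 9 = 14; the cheap location nets 11. average would deviate to the prime location.
average has a profitable deviation, so the profile is not an equilibrium.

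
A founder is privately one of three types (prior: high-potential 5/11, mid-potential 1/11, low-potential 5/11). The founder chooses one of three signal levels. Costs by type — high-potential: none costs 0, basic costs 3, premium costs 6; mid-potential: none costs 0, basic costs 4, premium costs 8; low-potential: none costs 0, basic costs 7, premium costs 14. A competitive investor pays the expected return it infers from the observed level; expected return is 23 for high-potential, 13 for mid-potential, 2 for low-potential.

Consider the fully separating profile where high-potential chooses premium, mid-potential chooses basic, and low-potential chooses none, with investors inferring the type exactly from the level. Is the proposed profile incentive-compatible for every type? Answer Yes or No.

No

Separating valuations: premium → 23, basic → 13, none → 2.
high-potential (assigned premium): none: 2 − 0 = 2; basic: 13 − 3 = 10; premium: 23 − 6 = 17. high-potential stays.
mid-potential (assigned basic): none: 2 − 0 = 2; basic: 13 − 4 = 9; premium: 23 − 8 = 15. mid-potential prefers premium.
low-potential (assigned none): none: 2 − 0 = 2; basic: 13 − 7 = 6; premium: 23 − 14 = 9. low-potential prefers premium.
At least one type deviates; the separating profile fails.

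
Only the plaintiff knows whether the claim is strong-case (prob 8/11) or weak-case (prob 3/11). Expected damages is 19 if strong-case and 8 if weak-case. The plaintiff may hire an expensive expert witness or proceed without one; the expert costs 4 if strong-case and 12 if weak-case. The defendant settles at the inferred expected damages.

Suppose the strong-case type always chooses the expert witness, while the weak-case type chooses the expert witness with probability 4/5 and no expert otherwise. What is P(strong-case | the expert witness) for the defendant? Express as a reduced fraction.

P(the expert witness) = (8/11)·1 + (3/11)·(4/5) = 52/55.
By Bayes' rule, P(strong-case | the expert witness) = (8/11) / (52/55) = 10/13.

10/13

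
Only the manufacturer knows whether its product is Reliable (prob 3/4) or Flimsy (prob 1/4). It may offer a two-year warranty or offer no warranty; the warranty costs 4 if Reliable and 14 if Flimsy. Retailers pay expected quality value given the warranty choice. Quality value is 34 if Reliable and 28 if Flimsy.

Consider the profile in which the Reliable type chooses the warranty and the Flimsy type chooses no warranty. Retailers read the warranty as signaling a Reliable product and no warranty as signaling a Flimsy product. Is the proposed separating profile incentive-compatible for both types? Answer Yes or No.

Under these beliefs, the warranty earns price 34 and no warranty earns price 28.
Reliable: the warranty nets 34 − 4 = 30; no warranty nets 28. Reliable prefers the warranty.
Flimsy: the warranty nets 34 − 14 = 20; no warranty nets 28. Flimsy prefers no warranty.
Neither type deviates, so the separating profile is an equilibrium.

Yes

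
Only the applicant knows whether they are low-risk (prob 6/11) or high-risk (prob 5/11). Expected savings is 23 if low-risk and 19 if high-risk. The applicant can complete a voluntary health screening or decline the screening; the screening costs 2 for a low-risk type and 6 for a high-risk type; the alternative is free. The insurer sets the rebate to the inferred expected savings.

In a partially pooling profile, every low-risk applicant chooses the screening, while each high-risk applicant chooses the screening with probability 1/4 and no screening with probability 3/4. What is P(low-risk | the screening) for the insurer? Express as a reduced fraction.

24/29

P(the screening) = (6/11)·1 + (5/11)·(1/4) = 29/44.
By Bayes' rule, P(low-risk | the screening) = (6/11) / (29/44) = 24/29.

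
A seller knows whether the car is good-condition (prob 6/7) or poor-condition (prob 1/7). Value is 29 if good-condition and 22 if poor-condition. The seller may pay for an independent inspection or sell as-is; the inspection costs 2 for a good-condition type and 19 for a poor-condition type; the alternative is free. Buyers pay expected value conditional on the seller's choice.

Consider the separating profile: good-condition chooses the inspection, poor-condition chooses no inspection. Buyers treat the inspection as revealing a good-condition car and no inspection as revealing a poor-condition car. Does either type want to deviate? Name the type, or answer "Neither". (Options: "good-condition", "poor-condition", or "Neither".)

Neither

The inspection pays 29; no inspection pays 22.
good-condition: assigned the inspection, nets 29 − 2 = 27; deviating to no inspection nets 22.
poor-condition: assigned no inspection, nets 22; deviating to the inspection nets 29 − 19 = 10.
Both types strictly prefer their assigned action; no profitable deviation.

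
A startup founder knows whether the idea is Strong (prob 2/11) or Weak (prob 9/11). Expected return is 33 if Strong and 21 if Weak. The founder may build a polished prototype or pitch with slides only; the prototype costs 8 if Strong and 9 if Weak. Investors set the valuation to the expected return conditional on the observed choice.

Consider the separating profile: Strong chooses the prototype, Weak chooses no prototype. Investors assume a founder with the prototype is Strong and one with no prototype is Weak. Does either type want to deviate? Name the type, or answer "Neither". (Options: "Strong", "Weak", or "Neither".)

The prototype pays 33; no prototype pays 21.
Strong: assigned the prototype, nets 33 − 8 = 25; deviating to no prototype nets 21.
Weak: assigned no prototype, nets 21; deviating to the prototype nets 33 − 9 = 24.
The Weak type gains 3 by deviating.

Weak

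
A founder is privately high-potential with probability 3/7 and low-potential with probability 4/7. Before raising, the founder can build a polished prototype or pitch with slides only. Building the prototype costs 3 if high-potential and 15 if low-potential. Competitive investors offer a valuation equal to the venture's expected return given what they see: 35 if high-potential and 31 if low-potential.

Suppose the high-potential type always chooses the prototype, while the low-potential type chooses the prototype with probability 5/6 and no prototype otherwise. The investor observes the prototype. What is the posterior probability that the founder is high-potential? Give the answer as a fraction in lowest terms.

9/19

P(the prototype) = (3/7)·1 + (4/7)·(5/6) = 19/21.
By Bayes' rule, P(high-potential | the prototype) = (3/7) / (19/21) = 9/19.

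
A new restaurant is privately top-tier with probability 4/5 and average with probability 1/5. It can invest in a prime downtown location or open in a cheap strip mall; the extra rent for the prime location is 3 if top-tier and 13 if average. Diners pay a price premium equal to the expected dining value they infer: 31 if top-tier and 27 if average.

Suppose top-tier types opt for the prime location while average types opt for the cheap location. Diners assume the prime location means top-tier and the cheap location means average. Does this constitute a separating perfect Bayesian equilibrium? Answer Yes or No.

Under these beliefs, the prime location earns price premium 31 and the cheap location earns price premium 27.
top-tier: the prime location nets 31 − 3 = 28; the cheap location nets 27. top-tier prefers the prime location.
average: the prime location nets 31 − 13 = 18; the cheap location nets 27. average prefers the cheap location.
Neither type deviates, so the separating profile is an equilibrium.

Yes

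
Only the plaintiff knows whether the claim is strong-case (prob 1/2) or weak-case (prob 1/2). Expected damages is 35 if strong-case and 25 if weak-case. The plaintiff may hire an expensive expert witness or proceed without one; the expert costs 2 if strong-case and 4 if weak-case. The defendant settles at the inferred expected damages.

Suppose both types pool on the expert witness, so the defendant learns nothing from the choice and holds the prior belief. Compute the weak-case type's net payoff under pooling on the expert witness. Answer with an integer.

26

Pooled settlement = 1/2·35 + 1/2·25 = 30.
weak-case pays cost 4 for the expert witness, so net payoff = 30 − 4 = 26.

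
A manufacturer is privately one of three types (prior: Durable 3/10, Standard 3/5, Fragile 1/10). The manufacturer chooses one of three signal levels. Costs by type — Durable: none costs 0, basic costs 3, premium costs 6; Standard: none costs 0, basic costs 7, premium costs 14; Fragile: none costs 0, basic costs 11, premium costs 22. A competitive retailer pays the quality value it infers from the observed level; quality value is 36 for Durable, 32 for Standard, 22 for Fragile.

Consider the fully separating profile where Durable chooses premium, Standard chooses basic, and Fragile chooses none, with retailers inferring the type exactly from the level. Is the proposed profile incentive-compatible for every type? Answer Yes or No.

Yes

Separating prices: premium → 36, basic → 32, none → 22.
Durable (assigned premium): none: 22 − 0 = 22; basic: 32 − 3 = 29; premium: 36 − 6 = 30. Durable stays.
Standard (assigned basic): none: 22 − 0 = 22; basic: 32 − 7 = 25; premium: 36 − 14 = 22. Standard stays.
Fragile (assigned none): none: 22 − 0 = 22; basic: 32 − 11 = 21; premium: 36 − 22 = 14. Fragile stays.
Every type prefers its assigned level; separation holds.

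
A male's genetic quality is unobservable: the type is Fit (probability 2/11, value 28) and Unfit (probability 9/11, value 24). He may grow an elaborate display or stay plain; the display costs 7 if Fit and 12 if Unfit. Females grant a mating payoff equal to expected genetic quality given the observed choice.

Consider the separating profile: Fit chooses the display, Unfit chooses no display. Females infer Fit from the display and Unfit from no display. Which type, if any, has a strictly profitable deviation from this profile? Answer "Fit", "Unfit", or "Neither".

The display pays 28; no display pays 24.
Fit: assigned the display, nets 28 − 7 = 21; deviating to no display nets 24.
Unfit: assigned no display, nets 24; deviating to the display nets 28 − 12 = 16.
The Fit type gains 3 by deviating.

Fit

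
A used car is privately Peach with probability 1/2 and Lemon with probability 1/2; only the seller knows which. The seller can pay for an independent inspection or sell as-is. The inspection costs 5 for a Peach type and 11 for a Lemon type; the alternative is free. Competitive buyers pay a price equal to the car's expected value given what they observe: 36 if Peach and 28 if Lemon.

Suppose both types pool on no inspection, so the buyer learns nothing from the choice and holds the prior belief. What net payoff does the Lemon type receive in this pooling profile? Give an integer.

Pooled price = 1/2·36 + 1/2·28 = 32.
Lemon pays no cost for no inspection, so net payoff = 32.

32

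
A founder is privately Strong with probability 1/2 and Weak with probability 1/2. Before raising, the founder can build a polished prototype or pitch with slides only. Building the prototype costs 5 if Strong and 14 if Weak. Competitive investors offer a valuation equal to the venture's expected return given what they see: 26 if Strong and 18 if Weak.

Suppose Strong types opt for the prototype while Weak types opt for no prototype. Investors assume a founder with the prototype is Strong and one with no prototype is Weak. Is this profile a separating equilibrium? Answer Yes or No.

Under these beliefs, the prototype earns valuation 26 and no prototype earns valuation 18.
Strong: the prototype nets 26 − 5 = 21; no prototype nets 18. Strong prefers the prototype.
Weak: the prototype nets 26 − 14 = 12; no prototype nets 18. Weak prefers no prototype.
Neither type deviates, so the separating profile is an equilibrium.

Yes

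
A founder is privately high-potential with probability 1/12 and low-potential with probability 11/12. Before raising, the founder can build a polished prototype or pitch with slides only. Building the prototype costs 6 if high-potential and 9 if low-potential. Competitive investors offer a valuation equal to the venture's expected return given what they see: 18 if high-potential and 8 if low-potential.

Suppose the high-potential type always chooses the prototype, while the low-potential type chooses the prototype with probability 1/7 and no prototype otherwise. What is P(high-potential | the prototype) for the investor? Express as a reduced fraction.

P(the prototype) = (1/12)·1 + (11/12)·(1/7) = 3/14.
By Bayes' rule, P(high-potential | the prototype) = (1/12) / (3/14) = 7/18.

7/18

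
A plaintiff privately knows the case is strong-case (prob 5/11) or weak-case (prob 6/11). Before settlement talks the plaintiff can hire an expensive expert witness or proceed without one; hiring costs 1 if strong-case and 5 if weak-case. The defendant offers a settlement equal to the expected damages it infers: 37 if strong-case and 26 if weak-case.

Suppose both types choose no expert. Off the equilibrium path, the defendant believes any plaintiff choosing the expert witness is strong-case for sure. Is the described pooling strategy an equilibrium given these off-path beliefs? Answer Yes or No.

No

On path, the defendant holds the prior and pays 5/11·37 + 6/11·26 = 31. Off path (the expert witness), believing strong-case, it pays 37.
strong-case: no expert nets 31; the expert witness nets 37 − 1 = 36. strong-case would deviate.
weak-case: no expert nets 31; the expert witness nets 37 − 5 = 32. weak-case would deviate.
A type deviates, so pooling fails.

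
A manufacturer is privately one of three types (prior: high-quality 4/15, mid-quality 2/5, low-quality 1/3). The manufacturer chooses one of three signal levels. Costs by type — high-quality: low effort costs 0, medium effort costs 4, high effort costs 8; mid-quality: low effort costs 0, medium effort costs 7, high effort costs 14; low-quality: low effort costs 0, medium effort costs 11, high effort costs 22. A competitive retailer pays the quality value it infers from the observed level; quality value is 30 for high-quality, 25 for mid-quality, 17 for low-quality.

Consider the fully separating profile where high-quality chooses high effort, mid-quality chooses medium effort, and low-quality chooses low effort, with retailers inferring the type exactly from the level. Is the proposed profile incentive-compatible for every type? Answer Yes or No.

Yes

Separating prices: high effort → 30, medium effort → 25, low effort → 17.
high-quality (assigned high effort): low effort: 17 − 0 = 17; medium effort: 25 − 4 = 21; high effort: 30 − 8 = 22. high-quality stays.
mid-quality (assigned medium effort): low effort: 17 − 0 = 17; medium effort: 25 − 7 = 18; high effort: 30 − 14 = 16. mid-quality stays.
low-quality (assigned low effort): low effort: 17 − 0 = 17; medium effort: 25 − 11 = 14; high effort: 30 − 22 = 8. low-quality stays.
Every type prefers its assigned level; separation holds.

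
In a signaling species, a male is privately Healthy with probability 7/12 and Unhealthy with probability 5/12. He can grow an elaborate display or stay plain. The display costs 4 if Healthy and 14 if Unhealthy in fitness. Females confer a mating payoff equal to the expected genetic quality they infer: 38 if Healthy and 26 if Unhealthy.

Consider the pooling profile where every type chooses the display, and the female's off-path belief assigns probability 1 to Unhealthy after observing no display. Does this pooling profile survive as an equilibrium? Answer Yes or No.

On path, the female holds the prior and pays 7/12·38 + 5/12·26 = 33. Off path (no display), believing Unhealthy, it pays 26.
Healthy: the display nets 33 − 4 = 29; no display nets 26. Healthy stays.
Unhealthy: the display nets 33 − 14 = 19; no display nets 26. Unhealthy would deviate.
A type deviates, so pooling fails.

No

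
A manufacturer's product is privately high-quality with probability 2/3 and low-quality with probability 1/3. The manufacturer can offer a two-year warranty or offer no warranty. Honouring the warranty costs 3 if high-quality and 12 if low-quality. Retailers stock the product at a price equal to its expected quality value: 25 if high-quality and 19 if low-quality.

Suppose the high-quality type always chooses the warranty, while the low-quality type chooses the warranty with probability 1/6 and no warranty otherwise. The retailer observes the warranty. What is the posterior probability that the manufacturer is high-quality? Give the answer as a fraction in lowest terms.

12/13

P(the warranty) = (2/3)·1 + (1/3)·(1/6) = 13/18.
By Bayes' rule, P(high-quality | the warranty) = (2/3) / (13/18) = 12/13.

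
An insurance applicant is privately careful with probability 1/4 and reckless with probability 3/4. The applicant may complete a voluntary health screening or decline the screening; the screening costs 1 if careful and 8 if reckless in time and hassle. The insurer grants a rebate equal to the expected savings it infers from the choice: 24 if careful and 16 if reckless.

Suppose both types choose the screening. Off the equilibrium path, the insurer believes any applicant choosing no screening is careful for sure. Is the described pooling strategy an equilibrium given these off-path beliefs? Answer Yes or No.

No

On path, the insurer holds the prior and pays 1/4·24 + 3/4·16 = 18. Off path (no screening), believing careful, it pays 24.
careful: the screening nets 18 − 1 = 17; no screening nets 24. careful would deviate.
reckless: the screening nets 18 − 8 = 10; no screening nets 24. reckless would deviate.
A type deviates, so pooling fails.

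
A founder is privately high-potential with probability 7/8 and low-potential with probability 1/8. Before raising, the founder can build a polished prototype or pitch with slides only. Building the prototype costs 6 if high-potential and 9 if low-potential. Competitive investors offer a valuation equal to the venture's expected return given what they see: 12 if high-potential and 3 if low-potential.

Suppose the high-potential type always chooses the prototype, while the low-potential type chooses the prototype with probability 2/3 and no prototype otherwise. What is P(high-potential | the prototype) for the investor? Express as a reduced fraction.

21/23

P(the prototype) = (7/8)·1 + (1/8)·(2/3) = 23/24.
By Bayes' rule, P(high-potential | the prototype) = (7/8) / (23/24) = 21/23.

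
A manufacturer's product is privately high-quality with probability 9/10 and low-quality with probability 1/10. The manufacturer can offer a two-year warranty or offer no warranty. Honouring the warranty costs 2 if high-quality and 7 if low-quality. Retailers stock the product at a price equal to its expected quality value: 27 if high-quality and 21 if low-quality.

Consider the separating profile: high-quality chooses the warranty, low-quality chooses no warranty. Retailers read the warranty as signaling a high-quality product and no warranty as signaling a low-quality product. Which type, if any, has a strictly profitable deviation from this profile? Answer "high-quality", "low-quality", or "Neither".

Neither

The warranty pays 27; no warranty pays 21.
high-quality: assigned the warranty, nets 27 − 2 = 25; deviating to no warranty nets 21.
low-quality: assigned no warranty, nets 21; deviating to the warranty nets 27 − 7 = 20.
Both types strictly prefer their assigned action; no profitable deviation.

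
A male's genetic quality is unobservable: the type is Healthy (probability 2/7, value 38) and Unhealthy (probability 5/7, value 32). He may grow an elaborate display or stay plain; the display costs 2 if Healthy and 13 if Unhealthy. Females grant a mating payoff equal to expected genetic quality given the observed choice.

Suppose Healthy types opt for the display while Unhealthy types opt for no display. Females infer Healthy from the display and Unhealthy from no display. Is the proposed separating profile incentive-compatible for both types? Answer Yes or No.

Under these beliefs, the display earns mating payoff 38 and no display earns mating payoff 32.
Healthy: the display nets 38 − 2 = 36; no display nets 32. Healthy prefers the display.
Unhealthy: the display nets 38 − 13 = 25; no display nets 32. Unhealthy prefers no display.
Neither type deviates, so the separating profile is an equilibrium.

Yes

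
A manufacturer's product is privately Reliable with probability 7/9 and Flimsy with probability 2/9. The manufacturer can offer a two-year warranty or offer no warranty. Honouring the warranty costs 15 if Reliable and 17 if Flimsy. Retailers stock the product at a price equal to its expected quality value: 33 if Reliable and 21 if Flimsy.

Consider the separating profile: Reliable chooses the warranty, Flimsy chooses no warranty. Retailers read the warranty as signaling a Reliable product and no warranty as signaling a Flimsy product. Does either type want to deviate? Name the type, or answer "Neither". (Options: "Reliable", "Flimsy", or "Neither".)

The warranty pays 33; no warranty pays 21.
Reliable: assigned the warranty, nets 33 − 15 = 18; deviating to no warranty nets 21.
Flimsy: assigned no warranty, nets 21; deviating to the warranty nets 33 − 17 = 16.
The Reliable type gains 3 by deviating.

Reliable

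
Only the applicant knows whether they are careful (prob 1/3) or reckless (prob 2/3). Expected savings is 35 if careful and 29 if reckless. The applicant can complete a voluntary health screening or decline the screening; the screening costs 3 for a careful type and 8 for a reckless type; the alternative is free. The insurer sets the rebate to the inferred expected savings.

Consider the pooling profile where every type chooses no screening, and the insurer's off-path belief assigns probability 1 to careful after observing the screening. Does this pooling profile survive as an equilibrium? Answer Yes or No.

No

On path, the insurer holds the prior and pays 1/3·35 + 2/3·29 = 31. Off path (the screening), believing careful, it pays 35.
careful: no screening nets 31; the screening nets 35 − 3 = 32. careful would deviate.
reckless: no screening nets 31; the screening nets 35 − 8 = 27. reckless stays.
A type deviates, so pooling fails.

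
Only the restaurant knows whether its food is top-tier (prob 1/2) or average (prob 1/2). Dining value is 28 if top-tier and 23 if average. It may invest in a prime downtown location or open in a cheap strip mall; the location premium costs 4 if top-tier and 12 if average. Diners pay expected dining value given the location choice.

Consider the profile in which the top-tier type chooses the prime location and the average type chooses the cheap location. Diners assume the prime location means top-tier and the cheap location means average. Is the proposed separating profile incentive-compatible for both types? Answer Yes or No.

Yes

Under these beliefs, the prime location earns price premium 28 and the cheap location earns price premium 23.
top-tier: the prime location nets 28 − 4 = 24; the cheap location nets 23. top-tier prefers the prime location.
average: the prime location nets 28 − 12 = 16; the cheap location nets 23. average prefers the cheap location.
Neither type deviates, so the separating profile is an equilibrium.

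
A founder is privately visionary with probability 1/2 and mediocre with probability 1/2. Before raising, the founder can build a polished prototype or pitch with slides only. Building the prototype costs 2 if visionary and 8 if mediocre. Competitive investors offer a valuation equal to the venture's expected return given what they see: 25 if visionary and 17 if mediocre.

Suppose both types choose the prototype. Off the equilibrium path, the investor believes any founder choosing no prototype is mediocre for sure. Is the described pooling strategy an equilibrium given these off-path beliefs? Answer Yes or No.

On path, the investor holds the prior and pays 1/2·25 + 1/2·17 = 21. Off path (no prototype), believing mediocre, it pays 17.
visionary: the prototype nets 21 − 2 = 19; no prototype nets 17. visionary stays.
mediocre: the prototype nets 21 − 8 = 13; no prototype nets 17. mediocre would deviate.
A type deviates, so pooling fails.

No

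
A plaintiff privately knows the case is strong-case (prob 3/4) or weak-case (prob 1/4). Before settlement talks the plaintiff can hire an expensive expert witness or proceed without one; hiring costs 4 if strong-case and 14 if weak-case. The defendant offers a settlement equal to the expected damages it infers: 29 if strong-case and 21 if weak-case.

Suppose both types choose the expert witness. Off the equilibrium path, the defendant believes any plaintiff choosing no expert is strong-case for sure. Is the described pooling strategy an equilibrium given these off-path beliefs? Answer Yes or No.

No

On path, the defendant holds the prior and pays 3/4·29 + 1/4·21 = 27. Off path (no expert), believing strong-case, it pays 29.
strong-case: the expert witness nets 27 − 4 = 23; no expert nets 29. strong-case would deviate.
weak-case: the expert witness nets 27 − 14 = 13; no expert nets 29. weak-case would deviate.
A type deviates, so pooling fails.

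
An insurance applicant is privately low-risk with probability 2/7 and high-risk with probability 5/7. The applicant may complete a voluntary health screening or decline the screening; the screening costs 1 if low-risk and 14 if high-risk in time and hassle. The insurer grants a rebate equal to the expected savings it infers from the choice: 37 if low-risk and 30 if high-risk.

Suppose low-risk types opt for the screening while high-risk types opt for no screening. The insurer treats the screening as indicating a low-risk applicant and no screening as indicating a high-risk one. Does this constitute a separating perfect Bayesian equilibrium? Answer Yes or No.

Under these beliefs, the screening earns rebate 37 and no screening earns rebate 30.
low-risk: the screening nets 37 − 1 = 36; no screening nets 30. low-risk prefers the screening.
high-risk: the screening nets 37 − 14 = 23; no screening nets 30. high-risk prefers no screening.
Neither type deviates, so the separating profile is an equilibrium.

Yes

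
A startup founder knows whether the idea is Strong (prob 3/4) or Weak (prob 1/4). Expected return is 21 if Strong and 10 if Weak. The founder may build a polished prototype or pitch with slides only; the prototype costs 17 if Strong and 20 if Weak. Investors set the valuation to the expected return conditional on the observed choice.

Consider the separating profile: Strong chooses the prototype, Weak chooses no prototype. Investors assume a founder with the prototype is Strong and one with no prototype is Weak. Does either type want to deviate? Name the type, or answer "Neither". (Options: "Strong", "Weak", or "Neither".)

Strong

The prototype pays 21; no prototype pays 10.
Strong: assigned the prototype, nets 21 − 17 = 4; deviating to no prototype nets 10.
Weak: assigned no prototype, nets 10; deviating to the prototype nets 21 − 20 = 1.
The Strong type gains 6 by deviating.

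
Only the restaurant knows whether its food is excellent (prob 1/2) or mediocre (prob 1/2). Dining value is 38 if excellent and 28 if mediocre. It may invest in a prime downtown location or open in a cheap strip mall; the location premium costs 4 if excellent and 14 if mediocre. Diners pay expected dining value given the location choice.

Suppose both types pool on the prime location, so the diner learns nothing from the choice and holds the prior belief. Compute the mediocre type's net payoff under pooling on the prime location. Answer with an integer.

Pooled price premium = 1/2·38 + 1/2·28 = 33.
mediocre pays cost 14 for the prime location, so net payoff = 33 − 14 = 19.

19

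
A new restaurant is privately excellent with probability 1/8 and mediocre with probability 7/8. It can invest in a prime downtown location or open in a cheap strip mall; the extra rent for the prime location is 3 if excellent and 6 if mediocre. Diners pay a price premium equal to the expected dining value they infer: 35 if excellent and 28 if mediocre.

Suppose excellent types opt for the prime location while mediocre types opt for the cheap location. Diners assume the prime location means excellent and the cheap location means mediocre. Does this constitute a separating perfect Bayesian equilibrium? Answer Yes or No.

No

Under these beliefs, the prime location earns price premium 35 and the cheap location earns price premium 28.
excellent: the prime location nets 35 − 3 = 32; the cheap location nets 28. excellent prefers the prime location.
mediocre: the prime location nets 35 − 6 = 29; the cheap location nets 28. mediocre would deviate to the prime location.
mediocre has a profitable deviation, so the profile is not an equilibrium.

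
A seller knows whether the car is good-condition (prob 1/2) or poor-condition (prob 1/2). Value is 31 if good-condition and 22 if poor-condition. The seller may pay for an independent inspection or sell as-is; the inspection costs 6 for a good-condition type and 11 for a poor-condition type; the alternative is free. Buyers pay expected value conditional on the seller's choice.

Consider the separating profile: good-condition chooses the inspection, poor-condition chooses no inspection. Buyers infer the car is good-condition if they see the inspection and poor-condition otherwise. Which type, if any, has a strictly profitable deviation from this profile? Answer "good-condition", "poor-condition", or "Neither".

The inspection pays 31; no inspection pays 22.
good-condition: assigned the inspection, nets 31 − 6 = 25; deviating to no inspection nets 22.
poor-condition: assigned no inspection, nets 22; deviating to the inspection nets 31 − 11 = 20.
Both types strictly prefer their assigned action; no profitable deviation.

Neither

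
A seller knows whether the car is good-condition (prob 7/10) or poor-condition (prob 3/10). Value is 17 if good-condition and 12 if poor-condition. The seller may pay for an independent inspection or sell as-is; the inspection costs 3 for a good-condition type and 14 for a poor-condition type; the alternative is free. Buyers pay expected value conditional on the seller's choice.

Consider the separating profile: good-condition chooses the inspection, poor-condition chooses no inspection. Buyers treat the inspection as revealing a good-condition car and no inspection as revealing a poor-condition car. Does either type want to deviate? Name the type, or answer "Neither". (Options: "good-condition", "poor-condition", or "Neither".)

Neither

The inspection pays 17; no inspection pays 12.
good-condition: assigned the inspection, nets 17 − 3 = 14; deviating to no inspection nets 12.
poor-condition: assigned no inspection, nets 12; deviating to the inspection nets 17 − 14 = 3.
Both types strictly prefer their assigned action; no profitable deviation.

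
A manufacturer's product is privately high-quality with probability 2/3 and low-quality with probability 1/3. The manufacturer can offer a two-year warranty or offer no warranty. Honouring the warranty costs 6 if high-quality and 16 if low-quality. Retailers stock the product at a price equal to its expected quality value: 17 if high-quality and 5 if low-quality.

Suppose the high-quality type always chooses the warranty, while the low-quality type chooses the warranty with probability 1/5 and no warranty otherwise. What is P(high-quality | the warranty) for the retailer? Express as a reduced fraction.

P(the warranty) = (2/3)·1 + (1/3)·(1/5) = 11/15.
By Bayes' rule, P(high-quality | the warranty) = (2/3) / (11/15) = 10/11.

10/11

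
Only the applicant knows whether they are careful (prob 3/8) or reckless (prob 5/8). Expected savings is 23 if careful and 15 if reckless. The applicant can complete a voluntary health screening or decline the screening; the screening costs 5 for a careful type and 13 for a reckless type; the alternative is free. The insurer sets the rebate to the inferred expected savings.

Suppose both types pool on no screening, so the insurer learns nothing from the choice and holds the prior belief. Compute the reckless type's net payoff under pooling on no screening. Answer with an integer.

Pooled rebate = 3/8·23 + 5/8·15 = 18.
reckless pays no cost for no screening, so net payoff = 18.

18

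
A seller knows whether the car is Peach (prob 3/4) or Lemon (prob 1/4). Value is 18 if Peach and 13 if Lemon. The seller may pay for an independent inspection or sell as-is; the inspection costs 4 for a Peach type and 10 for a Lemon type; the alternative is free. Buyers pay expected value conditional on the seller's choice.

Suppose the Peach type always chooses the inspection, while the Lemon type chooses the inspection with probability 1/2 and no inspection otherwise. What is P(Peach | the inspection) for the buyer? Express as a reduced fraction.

6/7

P(the inspection) = (3/4)·1 + (1/4)·(1/2) = 7/8.
By Bayes' rule, P(Peach | the inspection) = (3/4) / (7/8) = 6/7.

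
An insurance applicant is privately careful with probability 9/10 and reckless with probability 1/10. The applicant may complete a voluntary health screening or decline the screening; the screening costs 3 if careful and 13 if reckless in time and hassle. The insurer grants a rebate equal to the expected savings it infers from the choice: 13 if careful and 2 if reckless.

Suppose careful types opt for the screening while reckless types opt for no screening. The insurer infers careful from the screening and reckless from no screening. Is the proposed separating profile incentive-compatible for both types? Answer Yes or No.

Under these beliefs, the screening earns rebate 13 and no screening earns rebate 2.
careful: the screening nets 13 − 3 = 10; no screening nets 2. careful prefers the screening.
reckless: the screening nets 13 − 13 = 0; no screening nets 2. reckless prefers no screening.
Neither type deviates, so the separating profile is an equilibrium.

Yes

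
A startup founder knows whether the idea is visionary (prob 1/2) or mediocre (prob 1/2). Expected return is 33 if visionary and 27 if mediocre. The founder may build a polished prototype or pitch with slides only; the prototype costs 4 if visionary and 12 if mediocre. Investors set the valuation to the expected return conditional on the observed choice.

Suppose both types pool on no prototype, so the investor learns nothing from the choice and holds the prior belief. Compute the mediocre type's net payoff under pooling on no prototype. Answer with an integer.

Pooled valuation = 1/2·33 + 1/2·27 = 30.
mediocre pays no cost for no prototype, so net payoff = 30.

30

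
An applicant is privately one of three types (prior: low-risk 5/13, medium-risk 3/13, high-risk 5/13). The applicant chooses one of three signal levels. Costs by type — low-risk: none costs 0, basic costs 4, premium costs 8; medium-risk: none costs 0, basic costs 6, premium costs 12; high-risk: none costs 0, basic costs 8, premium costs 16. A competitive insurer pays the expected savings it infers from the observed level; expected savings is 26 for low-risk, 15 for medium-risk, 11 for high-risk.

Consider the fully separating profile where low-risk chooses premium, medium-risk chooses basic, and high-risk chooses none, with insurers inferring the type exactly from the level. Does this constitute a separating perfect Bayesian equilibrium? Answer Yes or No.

Separating rebates: premium → 26, basic → 15, none → 11.
low-risk (assigned premium): none: 11 − 0 = 11; basic: 15 − 4 = 11; premium: 26 − 8 = 18. low-risk stays.
medium-risk (assigned basic): none: 11 − 0 = 11; basic: 15 − 6 = 9; premium: 26 − 12 = 14. medium-risk prefers premium.
high-risk (assigned none): none: 11 − 0 = 11; basic: 15 − 8 = 7; premium: 26 − 16 = 10. high-risk stays.
At least one type deviates; the separating profile fails.

No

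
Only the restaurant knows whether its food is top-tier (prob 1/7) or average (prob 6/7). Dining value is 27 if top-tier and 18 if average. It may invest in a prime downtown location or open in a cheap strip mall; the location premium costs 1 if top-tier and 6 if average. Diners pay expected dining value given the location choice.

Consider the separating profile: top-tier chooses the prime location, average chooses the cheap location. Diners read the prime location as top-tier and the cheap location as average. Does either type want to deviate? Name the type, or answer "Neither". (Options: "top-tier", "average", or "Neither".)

The prime location pays 27; the cheap location pays 18.
top-tier: assigned the prime location, nets 27 − 1 = 26; deviating to the cheap location nets 18.
average: assigned the cheap location, nets 18; deviating to the prime location nets 27 − 6 = 21.
The average type gains 3 by deviating.

average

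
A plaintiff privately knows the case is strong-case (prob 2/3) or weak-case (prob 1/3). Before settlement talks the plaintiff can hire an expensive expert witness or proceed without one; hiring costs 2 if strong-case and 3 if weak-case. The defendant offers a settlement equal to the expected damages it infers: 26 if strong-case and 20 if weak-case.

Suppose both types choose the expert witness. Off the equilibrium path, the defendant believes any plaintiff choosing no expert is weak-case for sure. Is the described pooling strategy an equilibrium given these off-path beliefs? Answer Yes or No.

Yes

On path, the defendant holds the prior and pays 2/3·26 + 1/3·20 = 24. Off path (no expert), believing weak-case, it pays 20.
strong-case: the expert witness nets 24 − 2 = 22; no expert nets 20. strong-case stays.
weak-case: the expert witness nets 24 − 3 = 21; no expert nets 20. weak-case stays.
No type deviates, so pooling is sustained.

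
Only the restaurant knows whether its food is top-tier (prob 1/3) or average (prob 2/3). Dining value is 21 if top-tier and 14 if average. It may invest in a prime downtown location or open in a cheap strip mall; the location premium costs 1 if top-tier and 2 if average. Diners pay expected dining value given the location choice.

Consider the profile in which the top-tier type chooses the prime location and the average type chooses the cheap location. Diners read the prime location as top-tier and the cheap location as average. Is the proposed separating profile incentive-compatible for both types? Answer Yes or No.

No

Under these beliefs, the prime location earns price premium 21 and the cheap location earns price premium 14.
top-tier: the prime location nets 21 − 1 = 20; the cheap location nets 14. top-tier prefers the prime location.
average: the prime location nets 21 − 2 = 19; the cheap location nets 14. average would deviate to the prime location.
average has a profitable deviation, so the profile is not an equilibrium.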